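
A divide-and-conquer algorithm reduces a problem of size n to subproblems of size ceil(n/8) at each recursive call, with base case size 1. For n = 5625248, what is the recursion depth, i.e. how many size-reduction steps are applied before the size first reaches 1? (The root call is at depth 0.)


Each step divides the size by 8 (rounding up); after k steps the size is ceil(n/8^k), which equals 1 exactly when 8^k >= n.
So the depth is the smallest k with 8^k >= 5625248, i.e. ceil(log_8(5625248)).
8^7 = 2097152 < 5625248 <= 16777216 = 8^8
Recursion depth = 8


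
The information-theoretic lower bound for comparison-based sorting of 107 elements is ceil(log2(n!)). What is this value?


A binary decision tree of height h has at most 2^h leaves and needs at least n! of them, so h >= ceil(log2(n!)).
107! is far too large to multiply out, so use Stirling's series:
  ln(n!) ~ n ln n - n + (1/2) ln(2 pi n) + 1/(12n)  (error below 1/(360 n^3), negligible here)
  ln(107) = 4.6728288
  n ln n = 107 * 4.6728288 = 499.9927
  (1/2) ln(2 pi * 107) = (1/2) ln(672.3008) = 3.2554
  1/(12*107) = 0.0008
  ln(107!) ~ 499.9927 - 107 + 3.2554 + 0.0008 = 396.2489
Convert to base 2: log2(107!) = 396.2489 / ln 2 = 396.2489 / 0.69314718 = 571.6663
ceil(571.6663) = 572


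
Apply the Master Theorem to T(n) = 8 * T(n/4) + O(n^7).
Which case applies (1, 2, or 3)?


The Master Theorem: T(n) = a*T(n/b) + O(n^c)
  a = 8, b = 4, c = 7
log_b(a) = log_4(8) ~ 1.5
Compare b^c with a: 4^7 = 16384 > 8, so c > log_b(a).
Since c > log_b(a), Case 3 applies.
T(n) = O(n^7)
Master Theorem case = 3


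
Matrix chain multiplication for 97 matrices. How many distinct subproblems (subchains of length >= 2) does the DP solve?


Subproblems are indexed by (i, j) where i < j.
Number of such pairs = n*(n-1)/2
= 97 * 96 / 2
= 4656


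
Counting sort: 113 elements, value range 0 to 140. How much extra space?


n = 113 (output array)
k = 141 (count array for 141 distinct values)
Extra space = 113 + 141 = 254


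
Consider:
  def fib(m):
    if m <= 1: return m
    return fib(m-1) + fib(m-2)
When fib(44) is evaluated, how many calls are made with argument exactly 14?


Let N(m) = number of times fib(m) is called while evaluating fib(44).
N(44) = 1 (the initial call).
N(43) = 1 (only fib(44) calls it).
For 1 <= m <= 42: fib(m) is called by fib(m+1) and fib(m+2), so
  N(m) = N(m+1) + N(m+2).
fib(0) is called only by fib(2), so N(0) = N(2).
Walk down from m=44:
  N(44)=1, N(43)=1, N(42)=2, N(41)=3, N(40)=5, N(39)=8, N(38)=13, N(37)=21, N(36)=34, N(35)=55, N(34)=89, N(33)=144, N(32)=233, N(31)=377, N(30)=610, N(29)=987, N(28)=1597, N(27)=2584, N(26)=4181, N(25)=6765, N(24)=10946, N(23)=17711, N(22)=28657, N(21)=46368, N(20)=75025, N(19)=121393, N(18)=196418, N(17)=317811, N(16)=514229, N(15)=832040, N(14)=1346269
N(14) = 1346269


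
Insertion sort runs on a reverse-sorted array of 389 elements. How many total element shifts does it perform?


Sum of shifts = 1 + 2 + 3 + ... + 388
= 389 * 388 / 2
= 150932 / 2
= 75466


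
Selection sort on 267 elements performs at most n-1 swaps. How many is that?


Each of the 266 passes places one element in its final position.
Pass 1: swap minimum into position 0
Pass 2: swap minimum of remaining into position 1
...
Pass 266: last two elements, one swap
Maximum swaps = 267 - 1 = 266


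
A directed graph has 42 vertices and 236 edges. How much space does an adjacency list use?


Adjacency list: one list head per vertex + one entry per edge
Vertex heads: 42
Edge entries: 236
Total = 42 + 236 = 278


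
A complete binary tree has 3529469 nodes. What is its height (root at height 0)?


In a complete binary tree, level k holds nodes 2^k .. 2^(k+1)-1 (1-indexed).
Height = floor(log2(n)) = floor(log2(3529469)) = 21
Check: 2^21 = 2097152 <= 3529469 < 4194304 = 2^22


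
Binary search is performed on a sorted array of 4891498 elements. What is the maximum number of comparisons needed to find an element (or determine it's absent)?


Binary search halves the search space each comparison:
  Step 1: search space = 4891498 -> 2445749
  Step 2: search space = 2445749 -> 1222874
  Step 3: search space = 1222874 -> 611437
  Step 4: search space = 611437 -> 305718
  Step 5: search space = 305718 -> 152859
  Step 6: search space = 152859 -> 76429
  Step 7: search space = 76429 -> 38214
  Step 8: search space = 38214 -> 19107
  Step 9: search space = 19107 -> 9553
  Step 10: search space = 9553 -> 4776
  Step 11: search space = 4776 -> 2388
  Step 12: search space = 2388 -> 1194
  Step 13: search space = 1194 -> 597
  Step 14: search space = 597 -> 298
  Step 15: search space = 298 -> 149
  Step 16: search space = 149 -> 74
  Step 17: search space = 74 -> 37
  Step 18: search space = 37 -> 18
  Step 19: search space = 18 -> 9
  Step 20: search space = 9 -> 4
  Step 21: search space = 4 -> 2
  Step 22: search space = 2 -> 1
  Step 23: search space = 1 (final check)
Maximum comparisons = floor(log2(4891498)) + 1 = 22 + 1 = 23


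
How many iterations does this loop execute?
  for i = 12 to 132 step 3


The loop variable i takes values starting at 12 and increments by 3 each iteration.
Sequence: i = 12, 15, 18, 21, 24, 27, 30, 33, 36, ...
The upper bound 132 is inclusive, so the count is floor((last - first) / step) + 1:
floor((132 - 12) / 3) + 1 = floor(120/3) + 1 = 40 + 1 = 41


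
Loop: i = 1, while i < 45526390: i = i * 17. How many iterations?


i multiplies by 17 each step:
i = 1 -> 17 -> 289 -> 4913 -> 83521 -> 1419857 -> 24137569 -> 410338673 (stop)
Iterations = ceil(log_17(45526390)) = 7


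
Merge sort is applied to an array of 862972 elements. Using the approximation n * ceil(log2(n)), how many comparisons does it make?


Merge sort divides the array into halves recursively.
Number of levels = ceil(log2(862972)) = 20
At each level, approximately n = 862972 comparisons are needed for merging.
Total comparisons ~ n * ceil(log2(n)) = 862972 * 20 = 17259440


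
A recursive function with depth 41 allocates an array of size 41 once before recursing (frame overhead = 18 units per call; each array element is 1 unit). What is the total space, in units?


Array allocation: 41 units (allocated once)
Stack frames: 41 deep * 18 per frame = 738 units
Total = 41 + 738 = 779


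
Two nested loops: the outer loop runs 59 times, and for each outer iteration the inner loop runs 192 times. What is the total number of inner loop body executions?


Outer loop: 59 iterations
Inner loop: 192 iterations per outer iteration
Total = 59 * 192 = 11328


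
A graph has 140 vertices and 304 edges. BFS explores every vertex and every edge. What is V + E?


A full BFS traversal dequeues each vertex once and examines each edge once.
Vertex visits: 140
Edge visits: 304
V + E = 140 + 304 = 444


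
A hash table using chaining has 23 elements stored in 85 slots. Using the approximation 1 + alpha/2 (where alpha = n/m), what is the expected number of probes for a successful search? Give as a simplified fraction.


Load factor alpha = n/m = 23/85
Expected probes = 1 + alpha/2 = 1 + 23/(2*85)
= 1 + 23/170
= 170/170 + 23/170
= 193/170


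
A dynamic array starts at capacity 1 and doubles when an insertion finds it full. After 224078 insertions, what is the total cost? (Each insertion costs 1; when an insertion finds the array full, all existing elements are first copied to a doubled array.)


Insertion cost: 224078 (one per element)
Resizes occur just before inserting elements 2, 3, 5, 9, ...
Elements copied at each resize: 1 + 2 + 4 + 8 + 16 + 32 + 64 + 128 + 256 + 512 + 1024 + 2048 + 4096 + 8192 + 16384 + 32768 + 65536 + 131072
Sum of copies = 262143 (geometric series: 2^k - 1)
Total = 224078 + 262143 = 486221


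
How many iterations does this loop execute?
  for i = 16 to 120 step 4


The loop variable i takes values starting at 16 and increments by 4 each iteration.
Sequence: i = 16, 20, 24, 28, 32, 36, 40, 44, 48, ...
The upper bound 120 is inclusive, so the count is floor((last - first) / step) + 1:
floor((120 - 16) / 4) + 1 = floor(104/4) + 1 = 26 + 1 = 27


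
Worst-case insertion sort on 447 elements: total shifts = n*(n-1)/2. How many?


Sum of shifts = 1 + 2 + 3 + ... + 446
= 447 * 446 / 2
= 199362 / 2
= 99681


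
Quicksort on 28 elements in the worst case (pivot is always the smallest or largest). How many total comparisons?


In the worst case, each partition step picks the worst pivot:
  Partition 1: 27 comparisons (n-1 elements to compare)
  Partition 2: 26 comparisons
  Partition 3: 25 comparisons
  Partition 4: 24 comparisons
  Partition 5: 23 comparisons
  ...
  Last partition: 0 comparisons
Total = (n-1) + (n-2) + ... + 1 + 0 = n*(n-1)/2
= 28*27/2 = 378


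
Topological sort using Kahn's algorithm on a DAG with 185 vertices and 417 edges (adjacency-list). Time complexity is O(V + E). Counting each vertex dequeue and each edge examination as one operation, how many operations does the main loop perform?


Kahn's algorithm:
  1. Compute in-degrees: O(V + E)
  2. Process queue: each vertex dequeued once (O(V))
     each edge examined once (O(E))
Total = V + E = 185 + 417 = 602


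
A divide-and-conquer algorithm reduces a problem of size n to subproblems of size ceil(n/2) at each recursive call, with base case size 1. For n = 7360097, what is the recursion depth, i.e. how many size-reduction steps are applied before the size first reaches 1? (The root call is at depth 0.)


Each step divides the size by 2 (rounding up); after k steps the size is ceil(n/2^k), which equals 1 exactly when 2^k >= n.
So the depth is the smallest k with 2^k >= 7360097, i.e. ceil(log_2(7360097)).
2^22 = 4194304 < 7360097 <= 8388608 = 2^23
Recursion depth = 23


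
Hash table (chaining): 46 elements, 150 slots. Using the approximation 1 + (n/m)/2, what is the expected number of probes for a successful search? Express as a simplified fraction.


Computing expected probes:
alpha = 46/150
= 1 + alpha/2
= 1 + 46/(2*150)
= (2*150 + 46) / (2*150)
= 346/300 = 173/150


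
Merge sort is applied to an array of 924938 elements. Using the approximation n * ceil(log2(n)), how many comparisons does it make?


Merge sort divides the array into halves recursively.
Number of levels = ceil(log2(924938)) = 20
At each level, approximately n = 924938 comparisons are needed for merging.
Total comparisons ~ n * ceil(log2(n)) = 924938 * 20 = 18498760


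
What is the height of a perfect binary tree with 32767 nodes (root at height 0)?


A perfect binary tree with 32767 nodes:
  32767 = 2^15 - 1
  Levels: 0, 1, ..., 14
  Height = 14


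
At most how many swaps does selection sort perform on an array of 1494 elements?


Each of the 1493 passes places one element in its final position.
Pass 1: swap minimum into position 0
Pass 2: swap minimum of remaining into position 1
...
Pass 1493: last two elements, one swap
Maximum swaps = 1494 - 1 = 1493


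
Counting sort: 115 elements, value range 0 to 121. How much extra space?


n = 115 (output array)
k = 122 (count array for 122 distinct values)
Extra space = 115 + 122 = 237


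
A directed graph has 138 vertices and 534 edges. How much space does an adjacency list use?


Adjacency list: one list head per vertex + one entry per edge
Vertex heads: 138
Edge entries: 534
Total = 138 + 534 = 672


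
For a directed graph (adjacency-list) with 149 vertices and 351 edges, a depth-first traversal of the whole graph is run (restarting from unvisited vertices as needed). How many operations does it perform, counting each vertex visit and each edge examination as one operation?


A full DFS traversal visits each vertex once and examines each edge once.
V = 149
E = 351
Sum = 149 + 351 = 500


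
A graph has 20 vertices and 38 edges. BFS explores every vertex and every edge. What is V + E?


A full BFS traversal dequeues each vertex once and examines each edge once.
Vertex visits: 20
Edge visits: 38
V + E = 20 + 38 = 58


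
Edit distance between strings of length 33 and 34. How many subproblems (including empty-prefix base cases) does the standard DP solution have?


The table includes base cases (empty prefixes).
Rows: (m+1) = 34
Columns: (n+1) = 35
Total = 34 * 35 = 1190


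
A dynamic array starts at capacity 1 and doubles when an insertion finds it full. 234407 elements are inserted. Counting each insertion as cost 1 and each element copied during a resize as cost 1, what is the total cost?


n = 234407
Insertion costs: 234407
Resizes copy 1, 2, 4, ... up to the largest power of 2 that is <= n-1 = 234406, i.e. 131072.
Copy costs = 1 + 2 + 4 + 8 + 16 + 32 + 64 + 128 + 256 + 512 + 1024 + 2048 + 4096 + 8192 + 16384 + 32768 + 65536 + 131072 = 262143
Total = 234407 + 262143 = 496550


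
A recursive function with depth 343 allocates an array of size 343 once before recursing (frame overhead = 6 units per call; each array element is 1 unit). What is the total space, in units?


Array allocation: 343 units (allocated once)
Stack frames: 343 deep * 6 per frame = 2058 units
Total = 343 + 2058 = 2401


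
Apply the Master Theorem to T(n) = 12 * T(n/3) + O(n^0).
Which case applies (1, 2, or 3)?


The Master Theorem: T(n) = a*T(n/b) + O(n^c)
  a = 12, b = 3, c = 0
log_b(a) = log_3(12) ~ 2.262
Compare b^c with a: 3^0 = 1 < 12, so c < log_b(a).
Since c < log_b(a), Case 1 applies.
T(n) = O(n^(log_3 12)) ~ O(n^2.262)
Master Theorem case = 1


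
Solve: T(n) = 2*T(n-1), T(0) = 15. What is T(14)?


Unrolling:
T(14) = 2*T(13) = 2^2*T(12) = ... = 2^14*T(0)
= 2^14 * 15
= 16384 * 15 = 245760


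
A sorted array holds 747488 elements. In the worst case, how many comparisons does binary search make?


Halving sequence: 747488 -> 373744 -> 186872 -> 93436 -> 46718 -> 23359 -> 11679 -> 5839 -> 2919 -> 1459 -> 729 -> 364 -> 182 -> 91 -> 45 -> 22 -> 11 -> 5 -> 2 -> 1
Number of halvings = 19
Max comparisons = 19 + 1 = 20


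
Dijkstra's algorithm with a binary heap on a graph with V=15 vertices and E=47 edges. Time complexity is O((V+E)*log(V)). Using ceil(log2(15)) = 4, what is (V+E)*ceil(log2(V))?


Dijkstra with a binary heap: each vertex is extracted once, each edge may relax once.
Each heap operation costs O(log V).
V + E = 15 + 47 = 62
ceil(log2(15)) = 4 (since 2^3 = 8 < 15 <= 16 = 2^4)
Total heap work = (V+E) * ceil(log2(V)) = 62 * 4 = 248


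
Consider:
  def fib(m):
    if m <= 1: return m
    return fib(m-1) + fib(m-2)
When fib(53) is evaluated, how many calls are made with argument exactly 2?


Let N(m) = number of times fib(m) is called while evaluating fib(53).
N(53) = 1 (the initial call).
N(52) = 1 (only fib(53) calls it).
For 1 <= m <= 51: fib(m) is called by fib(m+1) and fib(m+2), so
  N(m) = N(m+1) + N(m+2).
fib(0) is called only by fib(2), so N(0) = N(2).
Walk down from m=53:
  N(53)=1, N(52)=1, N(51)=2, N(50)=3, N(49)=5, N(48)=8, N(47)=13, N(46)=21, N(45)=34, N(44)=55, N(43)=89, N(42)=144, N(41)=233, N(40)=377, N(39)=610, N(38)=987, N(37)=1597, N(36)=2584, N(35)=4181, N(34)=6765, N(33)=10946, N(32)=17711, N(31)=28657, N(30)=46368, N(29)=75025, N(28)=121393, N(27)=196418, N(26)=317811, N(25)=514229, N(24)=832040, N(23)=1346269, N(22)=2178309, N(21)=3524578, N(20)=5702887, N(19)=9227465, N(18)=14930352, N(17)=24157817, N(16)=39088169, N(15)=63245986, N(14)=102334155, N(13)=165580141, N(12)=267914296, N(11)=433494437, N(10)=701408733, N(9)=1134903170, N(8)=1836311903, N(7)=2971215073, N(6)=4807526976, N(5)=7778742049, N(4)=12586269025, N(3)=20365011074, N(2)=32951280099
N(2) = 32951280099


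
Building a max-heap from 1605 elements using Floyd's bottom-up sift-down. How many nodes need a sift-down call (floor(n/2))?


In a heap of 1605 elements (0-indexed array):
  Last element index: 1604
  Parent of last element: floor((1604 - 1) / 2) = 801
  Internal nodes: indices 0 to 801
  Count = floor(1605/2) = 802


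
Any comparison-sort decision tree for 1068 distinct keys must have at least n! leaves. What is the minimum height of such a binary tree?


A binary decision tree of height h has at most 2^h leaves and needs at least n! of them, so h >= ceil(log2(n!)).
1068! is far too large to multiply out, so use Stirling's series:
  ln(n!) ~ n ln n - n + (1/2) ln(2 pi n) + 1/(12n)  (error below 1/(360 n^3), negligible here)
  ln(1068) = 6.9735430
  n ln n = 1068 * 6.9735430 = 7447.7439
  (1/2) ln(2 pi * 1068) = (1/2) ln(6710.4419) = 4.4057
  1/(12*1068) = 0.0001
  ln(1068!) ~ 7447.7439 - 1068 + 4.4057 + 0.0001 = 6384.1497
Convert to base 2: log2(1068!) = 6384.1497 / ln 2 = 6384.1497 / 0.69314718 = 9210.3811
ceil(9210.3811) = 9211


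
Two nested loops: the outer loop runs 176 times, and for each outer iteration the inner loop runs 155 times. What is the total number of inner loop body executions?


Outer loop: 176 iterations
Inner loop: 155 iterations per outer iteration
Total = 176 * 155 = 27280


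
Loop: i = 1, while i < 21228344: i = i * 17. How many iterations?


i multiplies by 17 each step:
i = 1 -> 17 -> 289 -> 4913 -> 83521 -> 1419857 -> 24137569 (stop)
Iterations = ceil(log_17(21228344)) = 6


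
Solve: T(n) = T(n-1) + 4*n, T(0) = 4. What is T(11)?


Expanding the recurrence:
T(11) = T(10) + 4*11
       = T(9) + 4*10 + 4*11
       ...
       = T(0) + 4*(1 + 2 + ... + 11)
       = 4 + 4 * 11*12/2
       = 4 + 4 * 66
       = 4 + 264 = 268


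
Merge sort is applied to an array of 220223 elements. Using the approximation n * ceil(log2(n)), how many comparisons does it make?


Merge sort divides the array into halves recursively.
Number of levels = ceil(log2(220223)) = 18
At each level, approximately n = 220223 comparisons are needed for merging.
Total comparisons ~ n * ceil(log2(n)) = 220223 * 18 = 3964014


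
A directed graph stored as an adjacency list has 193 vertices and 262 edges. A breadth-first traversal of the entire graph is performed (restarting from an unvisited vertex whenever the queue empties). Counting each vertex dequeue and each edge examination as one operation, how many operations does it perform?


A full BFS traversal dequeues each vertex once and examines each edge once.
Vertex visits: 193
Edge visits: 262
V + E = 193 + 262 = 455


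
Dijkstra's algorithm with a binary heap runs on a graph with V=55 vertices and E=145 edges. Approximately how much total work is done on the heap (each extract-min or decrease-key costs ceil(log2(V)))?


Dijkstra with a binary heap: each vertex is extracted once, each edge may relax once.
Each heap operation costs O(log V).
V + E = 55 + 145 = 200
ceil(log2(55)) = 6 (since 2^5 = 32 < 55 <= 64 = 2^6)
Total heap work = (V+E) * ceil(log2(V)) = 200 * 6 = 1200


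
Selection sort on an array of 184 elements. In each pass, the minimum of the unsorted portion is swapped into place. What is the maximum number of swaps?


Selection sort performs one swap per pass:
  Pass 1: find min in positions 0 to 183, swap with position 0
  Pass 2: find min in positions 1 to 183, swap with position 1
  Pass 3: find min in positions 2 to 183, swap with position 2
  Pass 4: find min in positions 3 to 183, swap with position 3
  Pass 5: find min in positions 4 to 183, swap with position 4
  ... (178 more passes)
Total passes (and swaps) = n - 1 = 184 - 1 = 183


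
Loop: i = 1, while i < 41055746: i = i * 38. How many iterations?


i multiplies by 38 each step:
i = 1 -> 38 -> 1444 -> 54872 -> 2085136 -> 79235168 (stop)
Iterations = ceil(log_38(41055746)) = 5


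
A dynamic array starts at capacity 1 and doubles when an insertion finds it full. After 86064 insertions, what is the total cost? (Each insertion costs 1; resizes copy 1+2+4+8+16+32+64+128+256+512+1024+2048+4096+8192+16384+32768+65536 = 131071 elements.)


Insertion cost: 86064 (one per element)
Resizes occur just before inserting elements 2, 3, 5, 9, ...
Elements copied at each resize: 1 + 2 + 4 + 8 + 16 + 32 + 64 + 128 + 256 + 512 + 1024 + 2048 + 4096 + 8192 + 16384 + 32768 + 65536
Sum of copies = 131071 (geometric series: 2^k - 1)
Total = 86064 + 131071 = 217135


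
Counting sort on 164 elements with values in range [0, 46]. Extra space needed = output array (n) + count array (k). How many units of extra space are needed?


Output array size: 164 (to store sorted result)
Count array size: 47 (one slot per possible value, range 0 to 46)
Total extra space = 164 + 47 = 211


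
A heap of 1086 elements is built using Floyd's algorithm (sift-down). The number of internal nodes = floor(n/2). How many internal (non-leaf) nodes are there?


Leaf nodes occupy roughly half the array.
Sift-down is called for each internal node, starting from the last one.
Internal nodes = floor(n/2) = floor(1086/2) = 543


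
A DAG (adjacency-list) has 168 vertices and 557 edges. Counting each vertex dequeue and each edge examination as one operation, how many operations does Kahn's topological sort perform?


V = 168 (vertex processing)
E = 557 (edge processing)
V + E = 168 + 557 = 725


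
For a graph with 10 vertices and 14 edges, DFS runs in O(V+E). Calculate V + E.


A full DFS traversal visits each vertex once and examines each edge once.
V = 10
E = 14
Sum = 10 + 14 = 24


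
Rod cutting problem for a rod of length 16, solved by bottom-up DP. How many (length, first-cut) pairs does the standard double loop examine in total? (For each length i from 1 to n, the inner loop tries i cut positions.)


For each subproblem length i = 1..16, the inner loop considers i possible first cuts.
Total = 1 + 2 + ... + 16
= 16*(16+1)/2
= 16*17/2 = 136


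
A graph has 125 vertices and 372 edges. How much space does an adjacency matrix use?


Adjacency matrix: V x V grid of entries
Space = V^2 = 125^2 = 125 * 125 = 15625


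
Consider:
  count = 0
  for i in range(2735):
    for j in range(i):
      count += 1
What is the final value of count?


For each i, the inner loop runs i times:
  i=0: inner runs 0 times
  i=1: inner runs 1 time
  i=2: inner runs 2 times
  i=3: inner runs 3 times
  i=4: inner runs 4 times
  i=5: inner runs 5 times
  i=6: inner runs 6 times
  i=7: inner runs 7 times
  ...
Total = 0 + 1 + 2 + ... + 2734 = 2735*(2735-1)/2 = 3738745


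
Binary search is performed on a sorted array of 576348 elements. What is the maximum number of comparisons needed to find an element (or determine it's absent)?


Binary search halves the search space each comparison:
  Step 1: search space = 576348 -> 288174
  Step 2: search space = 288174 -> 144087
  Step 3: search space = 144087 -> 72043
  Step 4: search space = 72043 -> 36021
  Step 5: search space = 36021 -> 18010
  Step 6: search space = 18010 -> 9005
  Step 7: search space = 9005 -> 4502
  Step 8: search space = 4502 -> 2251
  Step 9: search space = 2251 -> 1125
  Step 10: search space = 1125 -> 562
  Step 11: search space = 562 -> 281
  Step 12: search space = 281 -> 140
  Step 13: search space = 140 -> 70
  Step 14: search space = 70 -> 35
  Step 15: search space = 35 -> 17
  Step 16: search space = 17 -> 8
  Step 17: search space = 8 -> 4
  Step 18: search space = 4 -> 2
  Step 19: search space = 2 -> 1
  Step 20: search space = 1 (final check)
Maximum comparisons = floor(log2(576348)) + 1 = 19 + 1 = 20


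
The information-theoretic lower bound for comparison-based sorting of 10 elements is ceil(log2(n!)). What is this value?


A binary decision tree of height h has at most 2^h leaves and needs at least n! of them, so h >= ceil(log2(n!)).
Compute 10! as a running product:
  x2 = 2, x3 = 6, x4 = 24, x5 = 120
  x6 = 720, x7 = 5040, x8 = 40320, x9 = 362880
  x10 = 3628800
10! = 3628800
Bracket between powers of 2:
  2^21 = 2097152 < 3628800 <= 4194304 = 2^22
So ceil(log2(10!)) = 22


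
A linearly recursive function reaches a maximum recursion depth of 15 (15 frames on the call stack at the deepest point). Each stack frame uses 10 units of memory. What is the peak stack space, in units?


Maximum recursion depth = 15 frames
Memory per frame = 10 units
Total stack space = depth * frame_size
= 15 * 10 = 150


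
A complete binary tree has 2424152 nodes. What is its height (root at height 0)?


In a complete binary tree, level k holds nodes 2^k .. 2^(k+1)-1 (1-indexed).
Height = floor(log2(n)) = floor(log2(2424152)) = 21
Check: 2^21 = 2097152 <= 2424152 < 4194304 = 2^22


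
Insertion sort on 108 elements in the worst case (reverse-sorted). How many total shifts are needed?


In the worst case (reverse-sorted), each element shifts past all previous:
  Element 1: 1 shifts
  Element 2: 2 shifts
  Element 3: 3 shifts
  Element 4: 4 shifts
  Element 5: 5 shifts
  ...
  Element 107: 107 shifts
Total = 1 + 2 + ... + 107
= 108*(108-1)/2 = 5778


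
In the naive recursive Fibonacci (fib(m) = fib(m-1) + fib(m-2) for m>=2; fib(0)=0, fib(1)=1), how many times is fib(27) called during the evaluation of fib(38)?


Let N(m) = number of times fib(m) is called while evaluating fib(38).
N(38) = 1 (the initial call).
N(37) = 1 (only fib(38) calls it).
For 1 <= m <= 36: fib(m) is called by fib(m+1) and fib(m+2), so
  N(m) = N(m+1) + N(m+2).
fib(0) is called only by fib(2), so N(0) = N(2).
Walk down from m=38:
  N(38)=1, N(37)=1, N(36)=2, N(35)=3, N(34)=5, N(33)=8, N(32)=13, N(31)=21, N(30)=34, N(29)=55, N(28)=89, N(27)=144
N(27) = 144


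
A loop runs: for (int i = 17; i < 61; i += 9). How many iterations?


Loop starts at i = 17, increments by 9, stops when i >= 61.
Number of iterations = ceil((61 - 17) / 9)
= ceil(44 / 9)
= 5


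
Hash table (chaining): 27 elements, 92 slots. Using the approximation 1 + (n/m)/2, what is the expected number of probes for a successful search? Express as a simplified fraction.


Computing expected probes:
alpha = 27/92
= 1 + alpha/2
= 1 + 27/(2*92)
= (2*92 + 27) / (2*92)
= 211/184


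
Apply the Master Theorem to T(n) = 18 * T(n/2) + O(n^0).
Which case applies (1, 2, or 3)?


The Master Theorem: T(n) = a*T(n/b) + O(n^c)
  a = 18, b = 2, c = 0
log_b(a) = log_2(18) ~ 4.17
Compare b^c with a: 2^0 = 1 < 18, so c < log_b(a).
Since c < log_b(a), Case 1 applies.
T(n) = O(n^(log_2 18)) ~ O(n^4.17)
Master Theorem case = 1


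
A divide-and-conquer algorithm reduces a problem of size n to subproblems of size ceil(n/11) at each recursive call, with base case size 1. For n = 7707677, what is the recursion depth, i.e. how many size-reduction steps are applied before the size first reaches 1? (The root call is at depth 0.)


Each step divides the size by 11 (rounding up); after k steps the size is ceil(n/11^k), which equals 1 exactly when 11^k >= n.
So the depth is the smallest k with 11^k >= 7707677, i.e. ceil(log_11(7707677)).
11^6 = 1771561 < 7707677 <= 19487171 = 11^7
Recursion depth = 7


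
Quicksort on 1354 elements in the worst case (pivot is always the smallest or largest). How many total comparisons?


In the worst case, each partition step picks the worst pivot:
  Partition 1: 1353 comparisons (n-1 elements to compare)
  Partition 2: 1352 comparisons
  Partition 3: 1351 comparisons
  Partition 4: 1350 comparisons
  Partition 5: 1349 comparisons
  ...
  Last partition: 0 comparisons
Total = (n-1) + (n-2) + ... + 1 + 0 = n*(n-1)/2
= 1354*1353/2 = 915981


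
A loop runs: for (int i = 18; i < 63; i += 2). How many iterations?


Loop starts at i = 18, increments by 2, stops when i >= 63.
Number of iterations = ceil((63 - 18) / 2)
= ceil(45 / 2)
= 23


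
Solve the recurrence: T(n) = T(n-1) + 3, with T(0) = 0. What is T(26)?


Unrolling the recurrence:
T(26) = T(25) + 3
       = T(24) + 3 + 3
       = T(23) + 3*3
       ...
       = T(0) + 3*26
       = 0 + 78 = 78


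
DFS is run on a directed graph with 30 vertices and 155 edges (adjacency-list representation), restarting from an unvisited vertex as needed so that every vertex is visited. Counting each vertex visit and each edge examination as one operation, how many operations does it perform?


A full DFS traversal processes each vertex exactly once (push/pop on stack).
Each directed edge is examined once.
V = 30, E = 155
V + E = 185


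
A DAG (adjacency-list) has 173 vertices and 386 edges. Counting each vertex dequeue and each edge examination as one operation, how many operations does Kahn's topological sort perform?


V = 173 (vertex processing)
E = 386 (edge processing)
V + E = 173 + 386 = 559


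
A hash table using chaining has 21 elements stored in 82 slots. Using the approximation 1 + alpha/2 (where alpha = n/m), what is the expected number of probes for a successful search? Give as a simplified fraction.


Load factor alpha = n/m = 21/82
Expected probes = 1 + alpha/2 = 1 + 21/(2*82)
= 1 + 21/164
= 164/164 + 21/164
= 185/164


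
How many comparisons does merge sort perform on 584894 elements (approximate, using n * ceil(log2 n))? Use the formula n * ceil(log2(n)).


Recursion depth: ceil(log2(584894)) = 20
Each recursion level merges n = 584894 elements
Total = 584894 * 20 = 11697880


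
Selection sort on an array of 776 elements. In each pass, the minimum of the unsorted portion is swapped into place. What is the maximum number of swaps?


Selection sort performs one swap per pass:
  Pass 1: find min in positions 0 to 775, swap with position 0
  Pass 2: find min in positions 1 to 775, swap with position 1
  Pass 3: find min in positions 2 to 775, swap with position 2
  Pass 4: find min in positions 3 to 775, swap with position 3
  Pass 5: find min in positions 4 to 775, swap with position 4
  ... (770 more passes)
Total passes (and swaps) = n - 1 = 776 - 1 = 775


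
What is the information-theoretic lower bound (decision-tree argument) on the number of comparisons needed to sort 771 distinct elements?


A binary decision tree of height h has at most 2^h leaves and needs at least n! of them, so h >= ceil(log2(n!)).
771! is far too large to multiply out, so use Stirling's series:
  ln(n!) ~ n ln n - n + (1/2) ln(2 pi n) + 1/(12n)  (error below 1/(360 n^3), negligible here)
  ln(771) = 6.6476884
  n ln n = 771 * 6.6476884 = 5125.3678
  (1/2) ln(2 pi * 771) = (1/2) ln(4844.3359) = 4.2428
  1/(12*771) = 0.0001
  ln(771!) ~ 5125.3678 - 771 + 4.2428 + 0.0001 = 4358.6107
Convert to base 2: log2(771!) = 4358.6107 / ln 2 = 4358.6107 / 0.69314718 = 6288.1460
ceil(6288.1460) = 6289


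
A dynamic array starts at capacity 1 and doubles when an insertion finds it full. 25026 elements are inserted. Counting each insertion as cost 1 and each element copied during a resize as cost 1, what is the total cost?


n = 25026
Insertion costs: 25026
Resizes copy 1, 2, 4, ... up to the largest power of 2 that is <= n-1 = 25025, i.e. 16384.
Copy costs = 1 + 2 + 4 + 8 + 16 + 32 + 64 + 128 + 256 + 512 + 1024 + 2048 + 4096 + 8192 + 16384 = 32767
Total = 25026 + 32767 = 57793


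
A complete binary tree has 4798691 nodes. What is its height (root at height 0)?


In a complete binary tree, level k holds nodes 2^k .. 2^(k+1)-1 (1-indexed).
Height = floor(log2(n)) = floor(log2(4798691)) = 22
Check: 2^22 = 4194304 <= 4798691 < 8388608 = 2^23


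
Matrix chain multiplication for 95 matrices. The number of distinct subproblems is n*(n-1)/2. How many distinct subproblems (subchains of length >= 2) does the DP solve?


Subproblems are indexed by (i, j) where i < j.
Number of such pairs = n*(n-1)/2
= 95 * 94 / 2
= 4465


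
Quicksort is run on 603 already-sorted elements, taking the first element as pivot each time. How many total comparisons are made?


Sum of comparisons per partition:
602 + 601 + ... + 1 + 0
= 603 * (603 - 1) / 2
= 603 * 602 / 2
= 181503


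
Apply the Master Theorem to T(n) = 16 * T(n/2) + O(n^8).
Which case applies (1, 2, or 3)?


The Master Theorem: T(n) = a*T(n/b) + O(n^c)
  a = 16, b = 2, c = 8
log_b(a) = log_2(16) = 4
Compare b^c with a: 2^8 = 256 > 16, so c > log_b(a).
Since c > log_b(a), Case 3 applies.
T(n) = O(n^8)
Master Theorem case = 3


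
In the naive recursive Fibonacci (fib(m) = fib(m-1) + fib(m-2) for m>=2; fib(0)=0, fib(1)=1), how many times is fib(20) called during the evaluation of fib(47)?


Let N(m) = number of times fib(m) is called while evaluating fib(47).
N(47) = 1 (the initial call).
N(46) = 1 (only fib(47) calls it).
For 1 <= m <= 45: fib(m) is called by fib(m+1) and fib(m+2), so
  N(m) = N(m+1) + N(m+2).
fib(0) is called only by fib(2), so N(0) = N(2).
Walk down from m=47:
  N(47)=1, N(46)=1, N(45)=2, N(44)=3, N(43)=5, N(42)=8, N(41)=13, N(40)=21, N(39)=34, N(38)=55, N(37)=89, N(36)=144, N(35)=233, N(34)=377, N(33)=610, N(32)=987, N(31)=1597, N(30)=2584, N(29)=4181, N(28)=6765, N(27)=10946, N(26)=17711, N(25)=28657, N(24)=46368, N(23)=75025, N(22)=121393, N(21)=196418, N(20)=317811
N(20) = 317811


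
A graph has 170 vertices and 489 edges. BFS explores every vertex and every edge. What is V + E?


A full BFS traversal dequeues each vertex once and examines each edge once.
Vertex visits: 170
Edge visits: 489
V + E = 170 + 489 = 659


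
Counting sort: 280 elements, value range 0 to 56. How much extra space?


n = 280 (output array)
k = 57 (count array for 57 distinct values)
Extra space = 280 + 57 = 337


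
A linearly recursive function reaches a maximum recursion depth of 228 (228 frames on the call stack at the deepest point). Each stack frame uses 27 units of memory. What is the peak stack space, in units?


Maximum recursion depth = 228 frames
Memory per frame = 27 units
Total stack space = depth * frame_size
= 228 * 27 = 6156


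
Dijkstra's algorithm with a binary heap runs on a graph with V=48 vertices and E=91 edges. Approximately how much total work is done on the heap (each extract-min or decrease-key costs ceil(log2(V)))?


Dijkstra with a binary heap: each vertex is extracted once, each edge may relax once.
Each heap operation costs O(log V).
V + E = 48 + 91 = 139
ceil(log2(48)) = 6 (since 2^5 = 32 < 48 <= 64 = 2^6)
Total heap work = (V+E) * ceil(log2(V)) = 139 * 6 = 834


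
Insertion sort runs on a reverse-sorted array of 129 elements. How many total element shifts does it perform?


Sum of shifts = 1 + 2 + 3 + ... + 128
= 129 * 128 / 2
= 16512 / 2
= 8256


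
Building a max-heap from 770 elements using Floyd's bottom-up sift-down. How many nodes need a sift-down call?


In a heap of 770 elements (0-indexed array):
  Last element index: 769
  Parent of last element: floor((769 - 1) / 2) = 384
  Internal nodes: indices 0 to 384
  Count = floor(770/2) = 385


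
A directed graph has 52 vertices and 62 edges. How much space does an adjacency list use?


Adjacency list: one list head per vertex + one entry per edge
Vertex heads: 52
Edge entries: 62
Total = 52 + 62 = 114


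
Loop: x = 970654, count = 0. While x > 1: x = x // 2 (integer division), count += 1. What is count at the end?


The variable x halves each step:
x = 970654 -> 485327 -> 242663 -> 121331 -> 60665 -> 30332 -> 15166 -> 7583 -> 3791 -> 1895 -> 947 -> 473 -> 236 -> 118 -> 59 -> 29 -> 14 -> 7 -> 3 -> 1
Number of halvings = floor(log2(970654)) = 19


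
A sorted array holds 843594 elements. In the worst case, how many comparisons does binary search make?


Halving sequence: 843594 -> 421797 -> 210898 -> 105449 -> 52724 -> 26362 -> 13181 -> 6590 -> 3295 -> 1647 -> 823 -> 411 -> 205 -> 102 -> 51 -> 25 -> 12 -> 6 -> 3 -> 1
Number of halvings = 19
Max comparisons = 19 + 1 = 20


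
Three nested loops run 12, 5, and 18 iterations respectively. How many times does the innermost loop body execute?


Loop 1 (outermost): 12 iterations
Loop 2 (middle): 5 iterations per outer
Loop 3 (innermost): 18 iterations per middle
Total = 12 * 5 * 18 = 1080


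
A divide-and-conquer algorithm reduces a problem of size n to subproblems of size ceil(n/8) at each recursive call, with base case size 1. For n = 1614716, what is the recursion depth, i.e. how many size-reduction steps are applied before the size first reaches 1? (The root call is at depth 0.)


Each step divides the size by 8 (rounding up); after k steps the size is ceil(n/8^k), which equals 1 exactly when 8^k >= n.
So the depth is the smallest k with 8^k >= 1614716, i.e. ceil(log_8(1614716)).
8^6 = 262144 < 1614716 <= 2097152 = 8^7
Recursion depth = 7


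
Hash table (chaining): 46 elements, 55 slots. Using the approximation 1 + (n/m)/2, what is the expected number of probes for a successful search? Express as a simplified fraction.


Computing expected probes:
alpha = 46/55
= 1 + alpha/2
= 1 + 46/(2*55)
= (2*55 + 46) / (2*55)
= 156/110 = 78/55


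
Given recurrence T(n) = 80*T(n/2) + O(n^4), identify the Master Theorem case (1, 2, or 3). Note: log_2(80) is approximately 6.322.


Master Theorem parameters: a=80, b=2, c=4
log_b(a) = 6.322
Compare b^c with a: 2^4 = 16 < 80, so c < log_b(a).
Comparing c=4 vs log_b(a)=6.322:
4 < 6.322 => Case 1
Result: T(n) = O(n^(log_2 80)) ~ O(n^6.322)
Master Theorem case = 1


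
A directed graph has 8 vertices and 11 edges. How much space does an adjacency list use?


Adjacency list: one list head per vertex + one entry per edge
Vertex heads: 8
Edge entries: 11
Total = 8 + 11 = 19


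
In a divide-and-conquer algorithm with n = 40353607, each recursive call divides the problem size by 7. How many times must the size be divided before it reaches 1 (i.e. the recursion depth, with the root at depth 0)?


Number of divisions = log_7(40353607)
Sizes: 40353607 -> 5764801 -> 823543 -> 117649 -> 16807 -> 2401 -> 343 -> 49 -> 7 -> 1 (9 divisions)
Recursion depth = 9


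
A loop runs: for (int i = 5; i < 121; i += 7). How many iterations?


Loop starts at i = 5, increments by 7, stops when i >= 121.
Number of iterations = ceil((121 - 5) / 7)
= ceil(116 / 7)
= 17


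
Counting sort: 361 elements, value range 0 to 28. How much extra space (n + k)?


n = 361 (output array)
k = 29 (count array for 29 distinct values)
Extra space = 361 + 29 = 390


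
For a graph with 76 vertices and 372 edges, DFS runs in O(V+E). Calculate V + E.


A full DFS traversal visits each vertex once and examines each edge once.
V = 76
E = 372
Sum = 76 + 372 = 448


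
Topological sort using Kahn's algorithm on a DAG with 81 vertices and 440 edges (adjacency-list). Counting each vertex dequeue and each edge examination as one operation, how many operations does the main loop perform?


Kahn's algorithm:
  1. Compute in-degrees: O(V + E)
  2. Process queue: each vertex dequeued once (O(V))
     each edge examined once (O(E))
Total = V + E = 81 + 440 = 521


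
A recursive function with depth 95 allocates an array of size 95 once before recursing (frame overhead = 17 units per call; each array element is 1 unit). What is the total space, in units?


Array allocation: 95 units (allocated once)
Stack frames: 95 deep * 17 per frame = 1615 units
Total = 95 + 1615 = 1710


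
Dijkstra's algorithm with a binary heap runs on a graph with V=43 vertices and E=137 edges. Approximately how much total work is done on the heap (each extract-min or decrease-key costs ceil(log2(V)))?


Dijkstra with a binary heap: each vertex is extracted once, each edge may relax once.
Each heap operation costs O(log V).
V + E = 43 + 137 = 180
ceil(log2(43)) = 6 (since 2^5 = 32 < 43 <= 64 = 2^6)
Total heap work = (V+E) * ceil(log2(V)) = 180 * 6 = 1080


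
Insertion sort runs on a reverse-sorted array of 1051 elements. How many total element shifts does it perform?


Sum of shifts = 1 + 2 + 3 + ... + 1050
= 1051 * 1050 / 2
= 1103550 / 2
= 551775


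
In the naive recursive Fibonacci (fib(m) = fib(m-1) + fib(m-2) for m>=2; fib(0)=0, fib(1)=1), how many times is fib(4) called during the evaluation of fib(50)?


Let N(m) = number of times fib(m) is called while evaluating fib(50).
N(50) = 1 (the initial call).
N(49) = 1 (only fib(50) calls it).
For 1 <= m <= 48: fib(m) is called by fib(m+1) and fib(m+2), so
  N(m) = N(m+1) + N(m+2).
fib(0) is called only by fib(2), so N(0) = N(2).
Walk down from m=50:
  N(50)=1, N(49)=1, N(48)=2, N(47)=3, N(46)=5, N(45)=8, N(44)=13, N(43)=21, N(42)=34, N(41)=55, N(40)=89, N(39)=144, N(38)=233, N(37)=377, N(36)=610, N(35)=987, N(34)=1597, N(33)=2584, N(32)=4181, N(31)=6765, N(30)=10946, N(29)=17711, N(28)=28657, N(27)=46368, N(26)=75025, N(25)=121393, N(24)=196418, N(23)=317811, N(22)=514229, N(21)=832040, N(20)=1346269, N(19)=2178309, N(18)=3524578, N(17)=5702887, N(16)=9227465, N(15)=14930352, N(14)=24157817, N(13)=39088169, N(12)=63245986, N(11)=102334155, N(10)=165580141, N(9)=267914296, N(8)=433494437, N(7)=701408733, N(6)=1134903170, N(5)=1836311903, N(4)=2971215073
N(4) = 2971215073
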